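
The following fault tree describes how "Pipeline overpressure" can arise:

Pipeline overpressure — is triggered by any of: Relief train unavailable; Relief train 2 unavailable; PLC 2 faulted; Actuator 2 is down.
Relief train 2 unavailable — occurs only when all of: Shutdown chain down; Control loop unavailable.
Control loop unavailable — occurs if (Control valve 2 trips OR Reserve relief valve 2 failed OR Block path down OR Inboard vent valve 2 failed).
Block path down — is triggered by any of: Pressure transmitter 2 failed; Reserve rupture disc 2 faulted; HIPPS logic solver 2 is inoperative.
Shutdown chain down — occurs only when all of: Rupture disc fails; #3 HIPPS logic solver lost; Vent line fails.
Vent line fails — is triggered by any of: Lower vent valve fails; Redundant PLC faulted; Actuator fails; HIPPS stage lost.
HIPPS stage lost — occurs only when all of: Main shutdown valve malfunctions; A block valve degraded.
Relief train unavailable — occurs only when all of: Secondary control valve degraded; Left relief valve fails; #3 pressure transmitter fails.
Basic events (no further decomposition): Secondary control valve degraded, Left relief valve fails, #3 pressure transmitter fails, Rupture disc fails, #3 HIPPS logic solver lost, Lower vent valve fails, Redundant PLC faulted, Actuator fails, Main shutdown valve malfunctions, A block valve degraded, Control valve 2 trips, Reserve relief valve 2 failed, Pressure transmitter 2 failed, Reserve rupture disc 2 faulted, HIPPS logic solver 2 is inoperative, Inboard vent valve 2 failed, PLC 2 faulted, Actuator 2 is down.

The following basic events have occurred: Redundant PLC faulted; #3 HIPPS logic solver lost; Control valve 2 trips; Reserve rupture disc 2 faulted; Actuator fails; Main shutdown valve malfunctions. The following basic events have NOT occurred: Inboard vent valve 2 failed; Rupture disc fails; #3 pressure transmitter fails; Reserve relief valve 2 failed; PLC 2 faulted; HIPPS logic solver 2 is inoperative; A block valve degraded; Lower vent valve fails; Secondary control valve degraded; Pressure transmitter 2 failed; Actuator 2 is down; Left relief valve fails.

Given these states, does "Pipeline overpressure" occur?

No

Relief train unavailable [AND]: Secondary control valve degraded=not, Left relief valve fails=not, #3 pressure transmitter fails=not → not all inputs occur → does not occur.
HIPPS stage lost [AND]: Main shutdown valve malfunctions=occurs, A block valve degraded=not → not all inputs occur → does not occur.
Vent line fails [OR]: Lower vent valve fails=not, Redundant PLC faulted=occurs, Actuator fails=occurs, HIPPS stage lost=not → at least one input occurs → occurs.
Shutdown chain down [AND]: Rupture disc fails=not, #3 HIPPS logic solver lost=occurs, Vent line fails=occurs → not all inputs occur → does not occur.
Block path down [OR]: Pressure transmitter 2 failed=not, Reserve rupture disc 2 faulted=occurs, HIPPS logic solver 2 is inoperative=not → at least one input occurs → occurs.
Control loop unavailable [OR]: Control valve 2 trips=occurs, Reserve relief valve 2 failed=not, Block path down=occurs, Inboard vent valve 2 failed=not → at least one input occurs → occurs.
Relief train 2 unavailable [AND]: Shutdown chain down=not, Control loop unavailable=occurs → not all inputs occur → does not occur.
Pipeline overpressure [OR]: Relief train unavailable=not, Relief train 2 unavailable=not, PLC 2 faulted=not, Actuator 2 is down=not → no input occurs → does not occur.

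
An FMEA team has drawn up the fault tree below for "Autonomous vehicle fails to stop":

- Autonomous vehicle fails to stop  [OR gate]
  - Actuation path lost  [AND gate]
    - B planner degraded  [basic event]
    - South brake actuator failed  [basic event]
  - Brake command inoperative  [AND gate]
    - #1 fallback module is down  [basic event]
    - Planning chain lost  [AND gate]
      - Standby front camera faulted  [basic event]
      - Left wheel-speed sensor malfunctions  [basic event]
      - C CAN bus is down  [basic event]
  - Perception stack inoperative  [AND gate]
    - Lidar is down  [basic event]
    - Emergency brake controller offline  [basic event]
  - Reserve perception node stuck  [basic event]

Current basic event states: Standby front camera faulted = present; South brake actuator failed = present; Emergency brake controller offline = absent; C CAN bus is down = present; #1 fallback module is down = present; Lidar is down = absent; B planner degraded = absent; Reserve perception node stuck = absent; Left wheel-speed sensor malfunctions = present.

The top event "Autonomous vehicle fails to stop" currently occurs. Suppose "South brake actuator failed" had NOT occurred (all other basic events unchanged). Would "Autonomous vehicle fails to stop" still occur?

Counterfactual: set "South brake actuator failed" to not occurred.
Actuation path lost [AND]: B planner degraded=not, South brake actuator failed=not → not all inputs occur → does not occur.
Planning chain lost [AND]: Standby front camera faulted=occurs, Left wheel-speed sensor malfunctions=occurs, C CAN bus is down=occurs → all inputs occur → occurs.
Brake command inoperative [AND]: #1 fallback module is down=occurs, Planning chain lost=occurs → all inputs occur → occurs.
Perception stack inoperative [AND]: Lidar is down=not, Emergency brake controller offline=not → not all inputs occur → does not occur.
Autonomous vehicle fails to stop [OR]: Actuation path lost=not, Brake command inoperative=occurs, Perception stack inoperative=not, Reserve perception node stuck=not → at least one input occurs → occurs.

Yes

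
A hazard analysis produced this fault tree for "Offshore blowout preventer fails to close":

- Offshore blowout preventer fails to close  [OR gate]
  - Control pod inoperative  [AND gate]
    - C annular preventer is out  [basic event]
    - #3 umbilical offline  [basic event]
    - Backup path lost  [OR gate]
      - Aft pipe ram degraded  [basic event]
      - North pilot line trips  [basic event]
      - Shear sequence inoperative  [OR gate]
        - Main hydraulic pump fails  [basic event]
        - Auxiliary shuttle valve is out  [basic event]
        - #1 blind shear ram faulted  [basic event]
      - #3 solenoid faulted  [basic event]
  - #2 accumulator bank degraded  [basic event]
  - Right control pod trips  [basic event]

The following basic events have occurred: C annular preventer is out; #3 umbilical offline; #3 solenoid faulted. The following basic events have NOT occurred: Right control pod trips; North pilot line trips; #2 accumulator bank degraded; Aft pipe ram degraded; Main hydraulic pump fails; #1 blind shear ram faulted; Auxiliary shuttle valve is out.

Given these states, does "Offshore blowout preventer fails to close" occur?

Yes

Shear sequence inoperative [OR]: Main hydraulic pump fails=not, Auxiliary shuttle valve is out=not, #1 blind shear ram faulted=not → no input occurs → does not occur.
Backup path lost [OR]: Aft pipe ram degraded=not, North pilot line trips=not, Shear sequence inoperative=not, #3 solenoid faulted=occurs → at least one input occurs → occurs.
Control pod inoperative [AND]: C annular preventer is out=occurs, #3 umbilical offline=occurs, Backup path lost=occurs → all inputs occur → occurs.
Offshore blowout preventer fails to close [OR]: Control pod inoperative=occurs, #2 accumulator bank degraded=not, Right control pod trips=not → at least one input occurs → occurs.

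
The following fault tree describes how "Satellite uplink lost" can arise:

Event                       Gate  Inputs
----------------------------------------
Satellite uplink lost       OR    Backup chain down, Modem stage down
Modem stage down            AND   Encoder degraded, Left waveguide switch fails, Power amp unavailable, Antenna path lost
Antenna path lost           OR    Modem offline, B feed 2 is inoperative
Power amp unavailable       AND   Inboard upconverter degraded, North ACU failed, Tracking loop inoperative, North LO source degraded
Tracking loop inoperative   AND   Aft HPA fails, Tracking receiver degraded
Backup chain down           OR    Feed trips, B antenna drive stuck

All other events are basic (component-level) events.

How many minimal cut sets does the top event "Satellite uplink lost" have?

Backup chain down [OR]: union of children's cut sets → 2 cut set(s).
Tracking loop inoperative [AND]: one cut set from each child combined → 1 × 1 = 1 cut set(s).
Power amp unavailable [AND]: one cut set from each child combined → 1 × 1 × 1 × 1 = 1 cut set(s).
Antenna path lost [OR]: union of children's cut sets → 2 cut set(s).
Modem stage down [AND]: one cut set from each child combined → 1 × 1 × 1 × 2 = 2 cut set(s).
Satellite uplink lost [OR]: union of children's cut sets → 4 cut set(s).
Minimal cut sets: {Feed trips}; {B antenna drive stuck}; {Aft HPA fails, Encoder degraded, Inboard upconverter degraded, Left waveguide switch fails, Modem offline, North ACU failed, North LO source degraded, Tracking receiver degraded}; {Aft HPA fails, B feed 2 is inoperative, Encoder degraded, Inboard upconverter degraded, Left waveguide switch fails, North ACU failed, North LO source degraded, Tracking receiver degraded}.

4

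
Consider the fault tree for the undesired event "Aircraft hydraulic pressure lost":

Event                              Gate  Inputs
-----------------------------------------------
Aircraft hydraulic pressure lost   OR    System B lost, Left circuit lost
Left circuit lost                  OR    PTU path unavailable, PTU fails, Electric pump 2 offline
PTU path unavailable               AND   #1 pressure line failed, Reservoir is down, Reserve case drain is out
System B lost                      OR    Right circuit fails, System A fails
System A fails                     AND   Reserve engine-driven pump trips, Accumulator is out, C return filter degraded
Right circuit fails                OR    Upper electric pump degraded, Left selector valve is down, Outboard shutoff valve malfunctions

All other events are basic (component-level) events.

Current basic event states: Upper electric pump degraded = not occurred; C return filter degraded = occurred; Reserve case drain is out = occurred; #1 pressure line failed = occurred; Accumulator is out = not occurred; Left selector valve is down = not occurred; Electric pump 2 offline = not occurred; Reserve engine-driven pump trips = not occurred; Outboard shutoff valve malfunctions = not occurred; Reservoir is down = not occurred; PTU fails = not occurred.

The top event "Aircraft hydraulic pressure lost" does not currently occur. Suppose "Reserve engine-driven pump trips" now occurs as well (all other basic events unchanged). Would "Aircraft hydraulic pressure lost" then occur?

Counterfactual: set "Reserve engine-driven pump trips" to occurred.
Right circuit fails [OR]: Upper electric pump degraded=not, Left selector valve is down=not, Outboard shutoff valve malfunctions=not → no input occurs → does not occur.
System A fails [AND]: Reserve engine-driven pump trips=occurs, Accumulator is out=not, C return filter degraded=occurs → not all inputs occur → does not occur.
System B lost [OR]: Right circuit fails=not, System A fails=not → no input occurs → does not occur.
PTU path unavailable [AND]: #1 pressure line failed=occurs, Reservoir is down=not, Reserve case drain is out=occurs → not all inputs occur → does not occur.
Left circuit lost [OR]: PTU path unavailable=not, PTU fails=not, Electric pump 2 offline=not → no input occurs → does not occur.
Aircraft hydraulic pressure lost [OR]: System B lost=not, Left circuit lost=not → no input occurs → does not occur.

No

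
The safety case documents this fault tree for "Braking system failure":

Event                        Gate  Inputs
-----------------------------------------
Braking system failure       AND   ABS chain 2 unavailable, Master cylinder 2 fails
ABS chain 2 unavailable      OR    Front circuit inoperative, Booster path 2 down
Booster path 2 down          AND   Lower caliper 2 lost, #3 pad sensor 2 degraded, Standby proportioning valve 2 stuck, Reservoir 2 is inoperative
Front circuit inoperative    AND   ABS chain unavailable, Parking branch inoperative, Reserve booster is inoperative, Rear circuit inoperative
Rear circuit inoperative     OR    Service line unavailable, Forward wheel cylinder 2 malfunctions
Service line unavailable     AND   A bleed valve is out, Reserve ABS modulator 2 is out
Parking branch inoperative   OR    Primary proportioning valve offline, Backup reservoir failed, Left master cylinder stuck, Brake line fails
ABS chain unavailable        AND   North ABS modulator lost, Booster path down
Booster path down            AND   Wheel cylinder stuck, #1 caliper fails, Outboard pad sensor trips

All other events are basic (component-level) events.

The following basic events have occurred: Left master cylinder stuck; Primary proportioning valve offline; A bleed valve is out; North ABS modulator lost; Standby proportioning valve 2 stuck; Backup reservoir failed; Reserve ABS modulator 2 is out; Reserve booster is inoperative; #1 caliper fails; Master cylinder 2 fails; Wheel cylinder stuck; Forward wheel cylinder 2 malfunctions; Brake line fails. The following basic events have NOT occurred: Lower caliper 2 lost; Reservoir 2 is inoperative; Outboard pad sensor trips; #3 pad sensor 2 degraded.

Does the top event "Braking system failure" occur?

No

Booster path down [AND]: Wheel cylinder stuck=occurs, #1 caliper fails=occurs, Outboard pad sensor trips=not → not all inputs occur → does not occur.
ABS chain unavailable [AND]: North ABS modulator lost=occurs, Booster path down=not → not all inputs occur → does not occur.
Parking branch inoperative [OR]: Primary proportioning valve offline=occurs, Backup reservoir failed=occurs, Left master cylinder stuck=occurs, Brake line fails=occurs → at least one input occurs → occurs.
Service line unavailable [AND]: A bleed valve is out=occurs, Reserve ABS modulator 2 is out=occurs → all inputs occur → occurs.
Rear circuit inoperative [OR]: Service line unavailable=occurs, Forward wheel cylinder 2 malfunctions=occurs → at least one input occurs → occurs.
Front circuit inoperative [AND]: ABS chain unavailable=not, Parking branch inoperative=occurs, Reserve booster is inoperative=occurs, Rear circuit inoperative=occurs → not all inputs occur → does not occur.
Booster path 2 down [AND]: Lower caliper 2 lost=not, #3 pad sensor 2 degraded=not, Standby proportioning valve 2 stuck=occurs, Reservoir 2 is inoperative=not → not all inputs occur → does not occur.
ABS chain 2 unavailable [OR]: Front circuit inoperative=not, Booster path 2 down=not → no input occurs → does not occur.
Braking system failure [AND]: ABS chain 2 unavailable=not, Master cylinder 2 fails=occurs → not all inputs occur → does not occur.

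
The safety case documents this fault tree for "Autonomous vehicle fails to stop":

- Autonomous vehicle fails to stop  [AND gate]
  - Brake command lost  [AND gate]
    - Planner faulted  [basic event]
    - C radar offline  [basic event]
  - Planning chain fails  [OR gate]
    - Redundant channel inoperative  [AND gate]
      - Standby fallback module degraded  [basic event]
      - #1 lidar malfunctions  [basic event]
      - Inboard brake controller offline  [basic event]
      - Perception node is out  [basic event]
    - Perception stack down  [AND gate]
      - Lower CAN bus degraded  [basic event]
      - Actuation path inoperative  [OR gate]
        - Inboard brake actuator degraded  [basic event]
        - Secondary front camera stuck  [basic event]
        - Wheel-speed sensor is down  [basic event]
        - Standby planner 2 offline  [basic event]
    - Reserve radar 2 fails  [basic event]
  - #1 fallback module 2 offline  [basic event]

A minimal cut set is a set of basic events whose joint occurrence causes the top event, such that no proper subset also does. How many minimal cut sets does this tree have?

Brake command lost [AND]: one cut set from each child combined → 1 × 1 = 1 cut set(s).
Redundant channel inoperative [AND]: one cut set from each child combined → 1 × 1 × 1 × 1 = 1 cut set(s).
Actuation path inoperative [OR]: union of children's cut sets → 4 cut set(s).
Perception stack down [AND]: one cut set from each child combined → 1 × 4 = 4 cut set(s).
Planning chain fails [OR]: union of children's cut sets → 6 cut set(s).
Autonomous vehicle fails to stop [AND]: one cut set from each child combined → 1 × 6 × 1 = 6 cut set(s).
Minimal cut sets: {#1 fallback module 2 offline, #1 lidar malfunctions, C radar offline, Inboard brake controller offline, Perception node is out, Planner faulted, Standby fallback module degraded}; {#1 fallback module 2 offline, C radar offline, Inboard brake actuator degraded, Lower CAN bus degraded, Planner faulted}; {#1 fallback module 2 offline, C radar offline, Lower CAN bus degraded, Planner faulted, Secondary front camera stuck}; {#1 fallback module 2 offline, C radar offline, Lower CAN bus degraded, Planner faulted, Wheel-speed sensor is down}; {#1 fallback module 2 offline, C radar offline, Lower CAN bus degraded, Planner faulted, Standby planner 2 offline}; {#1 fallback module 2 offline, C radar offline, Planner faulted, Reserve radar 2 fails}.

6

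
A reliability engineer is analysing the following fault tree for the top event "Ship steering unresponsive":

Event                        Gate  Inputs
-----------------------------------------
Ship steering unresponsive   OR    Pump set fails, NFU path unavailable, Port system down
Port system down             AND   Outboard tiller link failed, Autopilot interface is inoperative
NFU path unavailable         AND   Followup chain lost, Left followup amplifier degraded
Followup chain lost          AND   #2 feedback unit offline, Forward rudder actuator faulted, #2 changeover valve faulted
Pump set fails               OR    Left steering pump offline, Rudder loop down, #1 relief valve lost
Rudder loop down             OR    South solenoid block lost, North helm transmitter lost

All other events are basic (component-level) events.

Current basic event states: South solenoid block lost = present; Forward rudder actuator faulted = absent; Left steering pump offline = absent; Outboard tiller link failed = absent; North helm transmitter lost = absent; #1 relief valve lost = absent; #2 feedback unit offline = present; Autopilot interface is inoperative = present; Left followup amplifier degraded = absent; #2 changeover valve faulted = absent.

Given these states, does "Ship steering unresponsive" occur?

Yes

Rudder loop down [OR]: South solenoid block lost=occurs, North helm transmitter lost=not → at least one input occurs → occurs.
Pump set fails [OR]: Left steering pump offline=not, Rudder loop down=occurs, #1 relief valve lost=not → at least one input occurs → occurs.
Followup chain lost [AND]: #2 feedback unit offline=occurs, Forward rudder actuator faulted=not, #2 changeover valve faulted=not → not all inputs occur → does not occur.
NFU path unavailable [AND]: Followup chain lost=not, Left followup amplifier degraded=not → not all inputs occur → does not occur.
Port system down [AND]: Outboard tiller link failed=not, Autopilot interface is inoperative=occurs → not all inputs occur → does not occur.
Ship steering unresponsive [OR]: Pump set fails=occurs, NFU path unavailable=not, Port system down=not → at least one input occurs → occurs.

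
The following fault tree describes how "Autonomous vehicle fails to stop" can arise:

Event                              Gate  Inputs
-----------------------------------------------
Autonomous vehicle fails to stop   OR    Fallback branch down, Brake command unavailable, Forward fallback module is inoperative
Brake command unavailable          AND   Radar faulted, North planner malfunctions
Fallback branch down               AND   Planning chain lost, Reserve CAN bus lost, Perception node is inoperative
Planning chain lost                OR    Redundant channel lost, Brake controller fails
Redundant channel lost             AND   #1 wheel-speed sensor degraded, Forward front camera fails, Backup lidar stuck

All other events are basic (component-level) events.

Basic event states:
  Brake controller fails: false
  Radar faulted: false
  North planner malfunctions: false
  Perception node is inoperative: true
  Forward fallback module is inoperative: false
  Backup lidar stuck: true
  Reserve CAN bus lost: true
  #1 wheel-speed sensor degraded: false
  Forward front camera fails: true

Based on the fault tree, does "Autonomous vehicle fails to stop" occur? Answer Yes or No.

No

Redundant channel lost [AND]: #1 wheel-speed sensor degraded=not, Forward front camera fails=occurs, Backup lidar stuck=occurs → not all inputs occur → does not occur.
Planning chain lost [OR]: Redundant channel lost=not, Brake controller fails=not → no input occurs → does not occur.
Fallback branch down [AND]: Planning chain lost=not, Reserve CAN bus lost=occurs, Perception node is inoperative=occurs → not all inputs occur → does not occur.
Brake command unavailable [AND]: Radar faulted=not, North planner malfunctions=not → not all inputs occur → does not occur.
Autonomous vehicle fails to stop [OR]: Fallback branch down=not, Brake command unavailable=not, Forward fallback module is inoperative=not → no input occurs → does not occur.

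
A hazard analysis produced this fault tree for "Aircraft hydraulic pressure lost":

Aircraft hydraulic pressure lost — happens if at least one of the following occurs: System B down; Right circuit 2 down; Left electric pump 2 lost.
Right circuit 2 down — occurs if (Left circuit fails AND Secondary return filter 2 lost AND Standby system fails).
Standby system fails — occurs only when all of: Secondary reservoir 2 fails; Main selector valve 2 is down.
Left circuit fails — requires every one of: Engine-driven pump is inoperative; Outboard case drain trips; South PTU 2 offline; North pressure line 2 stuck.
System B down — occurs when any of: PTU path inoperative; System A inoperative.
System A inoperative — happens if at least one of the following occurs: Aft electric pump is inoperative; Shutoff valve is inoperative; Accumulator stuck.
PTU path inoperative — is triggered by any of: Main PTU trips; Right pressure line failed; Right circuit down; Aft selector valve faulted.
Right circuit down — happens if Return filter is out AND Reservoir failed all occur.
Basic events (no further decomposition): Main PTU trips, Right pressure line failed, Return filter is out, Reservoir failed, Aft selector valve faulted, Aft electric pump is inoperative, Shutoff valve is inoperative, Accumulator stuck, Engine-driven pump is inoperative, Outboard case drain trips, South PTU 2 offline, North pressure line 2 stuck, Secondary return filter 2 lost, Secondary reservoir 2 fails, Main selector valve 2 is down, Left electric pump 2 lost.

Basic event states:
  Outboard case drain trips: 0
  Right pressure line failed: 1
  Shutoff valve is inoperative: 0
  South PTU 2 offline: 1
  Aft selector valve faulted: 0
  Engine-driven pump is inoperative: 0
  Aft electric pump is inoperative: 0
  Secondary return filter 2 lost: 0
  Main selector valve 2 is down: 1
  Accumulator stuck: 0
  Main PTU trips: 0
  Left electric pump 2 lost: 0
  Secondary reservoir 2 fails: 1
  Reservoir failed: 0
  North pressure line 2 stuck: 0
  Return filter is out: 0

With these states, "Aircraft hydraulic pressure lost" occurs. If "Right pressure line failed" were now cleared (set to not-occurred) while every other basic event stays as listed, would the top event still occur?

No

Counterfactual: set "Right pressure line failed" to not occurred.
Right circuit down [AND]: Return filter is out=not, Reservoir failed=not → not all inputs occur → does not occur.
PTU path inoperative [OR]: Main PTU trips=not, Right pressure line failed=not, Right circuit down=not, Aft selector valve faulted=not → no input occurs → does not occur.
System A inoperative [OR]: Aft electric pump is inoperative=not, Shutoff valve is inoperative=not, Accumulator stuck=not → no input occurs → does not occur.
System B down [OR]: PTU path inoperative=not, System A inoperative=not → no input occurs → does not occur.
Left circuit fails [AND]: Engine-driven pump is inoperative=not, Outboard case drain trips=not, South PTU 2 offline=occurs, North pressure line 2 stuck=not → not all inputs occur → does not occur.
Standby system fails [AND]: Secondary reservoir 2 fails=occurs, Main selector valve 2 is down=occurs → all inputs occur → occurs.
Right circuit 2 down [AND]: Left circuit fails=not, Secondary return filter 2 lost=not, Standby system fails=occurs → not all inputs occur → does not occur.
Aircraft hydraulic pressure lost [OR]: System B down=not, Right circuit 2 down=not, Left electric pump 2 lost=not → no input occurs → does not occur.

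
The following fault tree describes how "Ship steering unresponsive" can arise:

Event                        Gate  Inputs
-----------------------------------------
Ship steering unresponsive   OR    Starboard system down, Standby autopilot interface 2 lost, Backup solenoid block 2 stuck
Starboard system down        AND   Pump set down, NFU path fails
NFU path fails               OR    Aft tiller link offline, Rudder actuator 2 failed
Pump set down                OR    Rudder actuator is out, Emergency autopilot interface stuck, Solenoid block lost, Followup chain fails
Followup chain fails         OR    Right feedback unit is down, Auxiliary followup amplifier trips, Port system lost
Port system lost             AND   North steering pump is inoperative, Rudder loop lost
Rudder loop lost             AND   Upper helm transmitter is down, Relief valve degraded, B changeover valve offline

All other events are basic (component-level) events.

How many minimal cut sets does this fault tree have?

Rudder loop lost [AND]: one cut set from each child combined → 1 × 1 × 1 = 1 cut set(s).
Port system lost [AND]: one cut set from each child combined → 1 × 1 = 1 cut set(s).
Followup chain fails [OR]: union of children's cut sets → 3 cut set(s).
Pump set down [OR]: union of children's cut sets → 6 cut set(s).
NFU path fails [OR]: union of children's cut sets → 2 cut set(s).
Starboard system down [AND]: one cut set from each child combined → 6 × 2 = 12 cut set(s).
Ship steering unresponsive [OR]: union of children's cut sets → 14 cut set(s).

14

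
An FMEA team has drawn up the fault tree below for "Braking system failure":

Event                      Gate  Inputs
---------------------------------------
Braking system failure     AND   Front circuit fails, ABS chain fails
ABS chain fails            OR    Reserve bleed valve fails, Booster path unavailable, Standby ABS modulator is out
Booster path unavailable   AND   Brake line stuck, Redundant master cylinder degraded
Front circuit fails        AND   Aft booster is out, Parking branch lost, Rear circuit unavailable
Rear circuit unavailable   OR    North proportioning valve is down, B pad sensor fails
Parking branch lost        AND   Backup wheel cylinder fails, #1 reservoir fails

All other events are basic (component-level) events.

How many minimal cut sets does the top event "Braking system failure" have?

Parking branch lost [AND]: one cut set from each child combined → 1 × 1 = 1 cut set(s).
Rear circuit unavailable [OR]: union of children's cut sets → 2 cut set(s).
Front circuit fails [AND]: one cut set from each child combined → 1 × 1 × 2 = 2 cut set(s).
Booster path unavailable [AND]: one cut set from each child combined → 1 × 1 = 1 cut set(s).
ABS chain fails [OR]: union of children's cut sets → 3 cut set(s).
Braking system failure [AND]: one cut set from each child combined → 2 × 3 = 6 cut set(s).
Minimal cut sets: {#1 reservoir fails, Aft booster is out, Backup wheel cylinder fails, North proportioning valve is down, Reserve bleed valve fails}; {#1 reservoir fails, Aft booster is out, Backup wheel cylinder fails, Brake line stuck, North proportioning valve is down, Redundant master cylinder degraded}; {#1 reservoir fails, Aft booster is out, Backup wheel cylinder fails, North proportioning valve is down, Standby ABS modulator is out}; {#1 reservoir fails, Aft booster is out, B pad sensor fails, Backup wheel cylinder fails, Reserve bleed valve fails}; {#1 reservoir fails, Aft booster is out, B pad sensor fails, Backup wheel cylinder fails, Brake line stuck, Redundant master cylinder degraded}; {#1 reservoir fails, Aft booster is out, B pad sensor fails, Backup wheel cylinder fails, Standby ABS modulator is out}.

6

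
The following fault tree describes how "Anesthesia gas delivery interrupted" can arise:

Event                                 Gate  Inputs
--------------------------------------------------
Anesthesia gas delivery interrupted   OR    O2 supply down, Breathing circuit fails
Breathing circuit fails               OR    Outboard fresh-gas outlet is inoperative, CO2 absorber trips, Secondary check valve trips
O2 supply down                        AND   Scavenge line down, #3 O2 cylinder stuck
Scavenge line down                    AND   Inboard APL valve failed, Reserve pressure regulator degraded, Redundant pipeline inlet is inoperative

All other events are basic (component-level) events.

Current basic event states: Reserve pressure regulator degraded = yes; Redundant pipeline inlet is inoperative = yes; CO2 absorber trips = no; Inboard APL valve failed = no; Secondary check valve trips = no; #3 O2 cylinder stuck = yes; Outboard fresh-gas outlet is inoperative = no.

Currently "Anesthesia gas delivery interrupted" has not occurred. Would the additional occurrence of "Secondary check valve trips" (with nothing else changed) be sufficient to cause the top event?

Yes

Counterfactual: set "Secondary check valve trips" to occurred.
Scavenge line down [AND]: Inboard APL valve failed=not, Reserve pressure regulator degraded=occurs, Redundant pipeline inlet is inoperative=occurs → not all inputs occur → does not occur.
O2 supply down [AND]: Scavenge line down=not, #3 O2 cylinder stuck=occurs → not all inputs occur → does not occur.
Breathing circuit fails [OR]: Outboard fresh-gas outlet is inoperative=not, CO2 absorber trips=not, Secondary check valve trips=occurs → at least one input occurs → occurs.
Anesthesia gas delivery interrupted [OR]: O2 supply down=not, Breathing circuit fails=occurs → at least one input occurs → occurs.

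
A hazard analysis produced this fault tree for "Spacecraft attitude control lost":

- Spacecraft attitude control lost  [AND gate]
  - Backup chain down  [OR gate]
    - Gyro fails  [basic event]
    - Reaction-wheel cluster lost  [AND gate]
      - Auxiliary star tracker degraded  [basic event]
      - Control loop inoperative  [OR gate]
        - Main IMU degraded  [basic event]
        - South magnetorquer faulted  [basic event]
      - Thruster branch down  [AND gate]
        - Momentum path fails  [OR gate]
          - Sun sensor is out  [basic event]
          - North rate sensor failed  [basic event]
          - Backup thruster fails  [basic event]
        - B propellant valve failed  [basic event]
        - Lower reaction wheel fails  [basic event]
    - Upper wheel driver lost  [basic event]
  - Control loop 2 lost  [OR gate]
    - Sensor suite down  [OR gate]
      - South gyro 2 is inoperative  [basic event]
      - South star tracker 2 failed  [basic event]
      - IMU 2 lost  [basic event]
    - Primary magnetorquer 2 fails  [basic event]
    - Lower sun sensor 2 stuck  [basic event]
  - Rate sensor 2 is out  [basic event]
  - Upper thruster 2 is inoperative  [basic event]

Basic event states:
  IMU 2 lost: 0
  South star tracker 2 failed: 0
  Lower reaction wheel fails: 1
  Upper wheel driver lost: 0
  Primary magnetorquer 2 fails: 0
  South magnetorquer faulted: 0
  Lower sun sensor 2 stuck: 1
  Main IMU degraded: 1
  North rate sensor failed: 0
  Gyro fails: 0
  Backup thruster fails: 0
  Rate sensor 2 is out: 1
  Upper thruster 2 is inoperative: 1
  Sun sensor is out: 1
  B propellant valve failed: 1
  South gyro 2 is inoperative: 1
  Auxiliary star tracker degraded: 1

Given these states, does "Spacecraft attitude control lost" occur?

Control loop inoperative [OR]: Main IMU degraded=occurs, South magnetorquer faulted=not → at least one input occurs → occurs.
Momentum path fails [OR]: Sun sensor is out=occurs, North rate sensor failed=not, Backup thruster fails=not → at least one input occurs → occurs.
Thruster branch down [AND]: Momentum path fails=occurs, B propellant valve failed=occurs, Lower reaction wheel fails=occurs → all inputs occur → occurs.
Reaction-wheel cluster lost [AND]: Auxiliary star tracker degraded=occurs, Control loop inoperative=occurs, Thruster branch down=occurs → all inputs occur → occurs.
Backup chain down [OR]: Gyro fails=not, Reaction-wheel cluster lost=occurs, Upper wheel driver lost=not → at least one input occurs → occurs.
Sensor suite down [OR]: South gyro 2 is inoperative=occurs, South star tracker 2 failed=not, IMU 2 lost=not → at least one input occurs → occurs.
Control loop 2 lost [OR]: Sensor suite down=occurs, Primary magnetorquer 2 fails=not, Lower sun sensor 2 stuck=occurs → at least one input occurs → occurs.
Spacecraft attitude control lost [AND]: Backup chain down=occurs, Control loop 2 lost=occurs, Rate sensor 2 is out=occurs, Upper thruster 2 is inoperative=occurs → all inputs occur → occurs.

Yes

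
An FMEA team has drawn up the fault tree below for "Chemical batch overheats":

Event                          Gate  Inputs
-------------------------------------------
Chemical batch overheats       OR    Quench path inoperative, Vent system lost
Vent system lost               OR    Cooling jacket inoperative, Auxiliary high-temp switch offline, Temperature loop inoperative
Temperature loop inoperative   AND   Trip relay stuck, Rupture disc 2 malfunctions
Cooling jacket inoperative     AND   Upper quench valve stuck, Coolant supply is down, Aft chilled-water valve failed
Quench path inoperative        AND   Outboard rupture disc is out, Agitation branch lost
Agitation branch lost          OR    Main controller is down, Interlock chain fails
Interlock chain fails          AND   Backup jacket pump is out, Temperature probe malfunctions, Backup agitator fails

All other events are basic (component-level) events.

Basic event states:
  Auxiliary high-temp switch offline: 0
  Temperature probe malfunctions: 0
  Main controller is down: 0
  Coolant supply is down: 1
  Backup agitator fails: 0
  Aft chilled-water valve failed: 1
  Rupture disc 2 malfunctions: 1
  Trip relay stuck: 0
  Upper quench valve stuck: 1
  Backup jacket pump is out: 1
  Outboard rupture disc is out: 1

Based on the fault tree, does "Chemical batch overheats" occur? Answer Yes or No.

Interlock chain fails [AND]: Backup jacket pump is out=occurs, Temperature probe malfunctions=not, Backup agitator fails=not → not all inputs occur → does not occur.
Agitation branch lost [OR]: Main controller is down=not, Interlock chain fails=not → no input occurs → does not occur.
Quench path inoperative [AND]: Outboard rupture disc is out=occurs, Agitation branch lost=not → not all inputs occur → does not occur.
Cooling jacket inoperative [AND]: Upper quench valve stuck=occurs, Coolant supply is down=occurs, Aft chilled-water valve failed=occurs → all inputs occur → occurs.
Temperature loop inoperative [AND]: Trip relay stuck=not, Rupture disc 2 malfunctions=occurs → not all inputs occur → does not occur.
Vent system lost [OR]: Cooling jacket inoperative=occurs, Auxiliary high-temp switch offline=not, Temperature loop inoperative=not → at least one input occurs → occurs.
Chemical batch overheats [OR]: Quench path inoperative=not, Vent system lost=occurs → at least one input occurs → occurs.

Yes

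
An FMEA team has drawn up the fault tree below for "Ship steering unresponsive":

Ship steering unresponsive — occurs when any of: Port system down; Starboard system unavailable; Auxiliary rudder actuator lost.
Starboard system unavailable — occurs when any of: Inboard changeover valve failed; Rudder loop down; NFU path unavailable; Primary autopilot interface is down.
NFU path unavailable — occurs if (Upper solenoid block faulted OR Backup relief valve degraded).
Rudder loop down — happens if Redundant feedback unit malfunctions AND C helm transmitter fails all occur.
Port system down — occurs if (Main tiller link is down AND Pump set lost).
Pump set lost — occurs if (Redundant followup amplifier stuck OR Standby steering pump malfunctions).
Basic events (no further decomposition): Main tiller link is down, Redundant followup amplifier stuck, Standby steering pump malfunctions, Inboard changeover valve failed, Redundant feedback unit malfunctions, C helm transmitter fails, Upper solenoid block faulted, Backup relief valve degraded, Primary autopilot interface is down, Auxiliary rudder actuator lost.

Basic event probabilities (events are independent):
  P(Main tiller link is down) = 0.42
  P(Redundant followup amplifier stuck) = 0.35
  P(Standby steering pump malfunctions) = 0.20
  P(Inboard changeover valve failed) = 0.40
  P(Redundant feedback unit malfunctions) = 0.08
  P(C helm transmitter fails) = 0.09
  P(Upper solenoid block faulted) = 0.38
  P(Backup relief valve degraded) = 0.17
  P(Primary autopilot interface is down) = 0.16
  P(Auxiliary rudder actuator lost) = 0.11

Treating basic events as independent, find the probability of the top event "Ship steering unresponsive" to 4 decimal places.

P(Pump set lost) [OR] = 1 − (1−0.35) × (1−0.20) = 0.480000
P(Port system down) [AND] = 0.42 × 0.480000 = 0.201600
P(Rudder loop down) [AND] = 0.08 × 0.09 = 0.007200
P(NFU path unavailable) [OR] = 1 − (1−0.38) × (1−0.17) = 0.485400
P(Starboard system unavailable) [OR] = 1 − (1−0.40) × (1−0.007200) × (1−0.485400) × (1−0.16) = 0.742509
P(Ship steering unresponsive) [OR] = 1 − (1−0.201600) × (1−0.742509) × (1−0.11) = 0.817033
Rounded to 4 decimal places: P(Ship steering unresponsive) ≈ 0.8170.

0.8170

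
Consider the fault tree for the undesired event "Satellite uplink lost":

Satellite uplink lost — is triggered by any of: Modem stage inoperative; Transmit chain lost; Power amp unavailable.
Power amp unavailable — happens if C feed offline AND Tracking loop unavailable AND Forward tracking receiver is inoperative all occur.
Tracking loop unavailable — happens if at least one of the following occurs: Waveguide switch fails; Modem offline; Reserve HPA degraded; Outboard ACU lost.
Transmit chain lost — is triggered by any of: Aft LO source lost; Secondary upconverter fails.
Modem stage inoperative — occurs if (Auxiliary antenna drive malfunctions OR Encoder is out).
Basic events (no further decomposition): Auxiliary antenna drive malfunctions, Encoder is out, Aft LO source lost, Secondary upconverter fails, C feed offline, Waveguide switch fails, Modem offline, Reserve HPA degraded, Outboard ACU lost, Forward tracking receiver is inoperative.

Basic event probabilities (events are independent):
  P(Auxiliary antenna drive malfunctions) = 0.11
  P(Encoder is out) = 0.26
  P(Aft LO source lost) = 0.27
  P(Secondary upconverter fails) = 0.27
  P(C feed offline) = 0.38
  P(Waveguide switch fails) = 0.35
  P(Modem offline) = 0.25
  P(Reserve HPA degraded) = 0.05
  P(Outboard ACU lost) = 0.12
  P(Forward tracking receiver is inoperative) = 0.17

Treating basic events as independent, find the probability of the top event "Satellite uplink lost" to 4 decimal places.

P(Modem stage inoperative) [OR] = 1 − (1−0.11) × (1−0.26) = 0.341400
P(Transmit chain lost) [OR] = 1 − (1−0.27) × (1−0.27) = 0.467100
P(Tracking loop unavailable) [OR] = 1 − (1−0.35) × (1−0.25) × (1−0.05) × (1−0.12) = 0.592450
P(Power amp unavailable) [AND] = 0.38 × 0.592450 × 0.17 = 0.038272
P(Satellite uplink lost) [OR] = 1 − (1−0.341400) × (1−0.467100) × (1−0.038272) = 0.662464
Rounded to 4 decimal places: P(Satellite uplink lost) ≈ 0.6625.

0.6625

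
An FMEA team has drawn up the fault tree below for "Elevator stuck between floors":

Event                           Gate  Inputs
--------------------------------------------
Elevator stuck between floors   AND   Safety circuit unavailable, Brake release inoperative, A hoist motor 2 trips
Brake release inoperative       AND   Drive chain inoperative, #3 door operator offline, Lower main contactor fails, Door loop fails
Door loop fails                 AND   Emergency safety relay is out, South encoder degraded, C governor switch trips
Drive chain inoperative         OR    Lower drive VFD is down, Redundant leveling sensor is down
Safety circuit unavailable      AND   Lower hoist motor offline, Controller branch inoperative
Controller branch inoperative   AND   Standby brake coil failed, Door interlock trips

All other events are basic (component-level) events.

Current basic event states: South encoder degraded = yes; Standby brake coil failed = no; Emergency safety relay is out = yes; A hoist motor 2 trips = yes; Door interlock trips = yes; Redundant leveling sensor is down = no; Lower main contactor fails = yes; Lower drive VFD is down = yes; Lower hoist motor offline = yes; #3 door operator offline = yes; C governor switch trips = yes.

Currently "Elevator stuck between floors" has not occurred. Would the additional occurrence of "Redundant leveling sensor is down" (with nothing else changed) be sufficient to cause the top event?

No

Counterfactual: set "Redundant leveling sensor is down" to occurred.
Controller branch inoperative [AND]: Standby brake coil failed=not, Door interlock trips=occurs → not all inputs occur → does not occur.
Safety circuit unavailable [AND]: Lower hoist motor offline=occurs, Controller branch inoperative=not → not all inputs occur → does not occur.
Drive chain inoperative [OR]: Lower drive VFD is down=occurs, Redundant leveling sensor is down=occurs → at least one input occurs → occurs.
Door loop fails [AND]: Emergency safety relay is out=occurs, South encoder degraded=occurs, C governor switch trips=occurs → all inputs occur → occurs.
Brake release inoperative [AND]: Drive chain inoperative=occurs, #3 door operator offline=occurs, Lower main contactor fails=occurs, Door loop fails=occurs → all inputs occur → occurs.
Elevator stuck between floors [AND]: Safety circuit unavailable=not, Brake release inoperative=occurs, A hoist motor 2 trips=occurs → not all inputs occur → does not occur.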